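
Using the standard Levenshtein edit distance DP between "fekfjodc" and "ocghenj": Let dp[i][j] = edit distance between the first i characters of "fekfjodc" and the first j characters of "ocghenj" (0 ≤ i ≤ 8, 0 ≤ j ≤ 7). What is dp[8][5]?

8

   ''  o  c  g  h  e  n  j
''  0  1  2  3  4  5  6  7
 f  1  1  2  3  4  5  6  7
 e  2  2  2  3  4  4  5  6
 k  3  3  3  3  4  5  5  6
 f  4  4  4  4  4  5  6  6
 j  5  5  5  5  5  5  6  6
 o  6  5  6  6  6  6  6  7
 d  7  6  6  7  7  7  7  7
 c  8  7  6  7  8  8  8  8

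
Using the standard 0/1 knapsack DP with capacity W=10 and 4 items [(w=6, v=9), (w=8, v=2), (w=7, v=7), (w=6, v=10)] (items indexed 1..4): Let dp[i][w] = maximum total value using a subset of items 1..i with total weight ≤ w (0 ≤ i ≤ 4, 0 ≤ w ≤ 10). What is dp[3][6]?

9

i\w   0   1   2   3   4   5   6   7   8   9  10
  0   0   0   0   0   0   0   0   0   0   0   0
  1   0   0   0   0   0   0   9   9   9   9   9
  2   0   0   0   0   0   0   9   9   9   9   9
  3   0   0   0   0   0   0   9   9   9   9   9
  4   0   0   0   0   0   0  10  10  10  10  10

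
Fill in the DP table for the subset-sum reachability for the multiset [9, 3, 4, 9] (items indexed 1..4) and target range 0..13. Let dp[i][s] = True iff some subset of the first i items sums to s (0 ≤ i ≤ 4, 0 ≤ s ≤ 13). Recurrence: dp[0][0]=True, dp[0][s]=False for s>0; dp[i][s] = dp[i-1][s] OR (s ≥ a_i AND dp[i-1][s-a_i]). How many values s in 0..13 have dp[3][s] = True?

7

i\s   0   1   2   3   4   5   6   7   8   9  10  11  12  13
  0   T   F   F   F   F   F   F   F   F   F   F   F   F   F
  1   T   F   F   F   F   F   F   F   F   T   F   F   F   F
  2   T   F   F   T   F   F   F   F   F   T   F   F   T   F
  3   T   F   F   T   T   F   F   T   F   T   F   F   T   T
  4   T   F   F   T   T   F   F   T   F   T   F   F   T   T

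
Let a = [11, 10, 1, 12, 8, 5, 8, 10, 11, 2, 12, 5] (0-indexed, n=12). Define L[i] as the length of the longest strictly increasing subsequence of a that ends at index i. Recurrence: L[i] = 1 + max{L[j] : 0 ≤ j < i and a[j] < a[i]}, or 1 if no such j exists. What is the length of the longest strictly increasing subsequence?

   i    0    1    2    3    4    5    6    7    8    9   10   11
a[i]   11   10    1   12    8    5    8   10   11    2   12    5
L[i]    1    1    1    2    2    2    3    4    5    2    6    3

6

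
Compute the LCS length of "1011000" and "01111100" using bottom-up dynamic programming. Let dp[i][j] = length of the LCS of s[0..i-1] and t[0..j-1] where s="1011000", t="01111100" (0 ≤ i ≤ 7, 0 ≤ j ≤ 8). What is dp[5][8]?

4

   ''  0  1  1  1  1  1  0  0
''  0  0  0  0  0  0  0  0  0
 1  0  0  1  1  1  1  1  1  1
 0  0  1  1  1  1  1  1  2  2
 1  0  1  2  2  2  2  2  2  2
 1  0  1  2  3  3  3  3  3  3
 0  0  1  2  3  3  3  3  4  4
 0  0  1  2  3  3  3  3  4  5
 0  0  1  2  3  3  3  3  4  5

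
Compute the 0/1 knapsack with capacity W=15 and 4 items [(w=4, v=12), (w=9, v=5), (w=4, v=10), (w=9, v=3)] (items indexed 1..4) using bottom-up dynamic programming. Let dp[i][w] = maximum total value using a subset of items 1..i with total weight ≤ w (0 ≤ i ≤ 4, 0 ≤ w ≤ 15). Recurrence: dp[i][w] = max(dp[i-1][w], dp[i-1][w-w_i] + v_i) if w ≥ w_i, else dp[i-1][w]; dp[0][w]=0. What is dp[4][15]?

i\w   0   1   2   3   4   5   6   7   8   9  10  11  12  13  14  15
  0   0   0   0   0   0   0   0   0   0   0   0   0   0   0   0   0
  1   0   0   0   0  12  12  12  12  12  12  12  12  12  12  12  12
  2   0   0   0   0  12  12  12  12  12  12  12  12  12  17  17  17
  3   0   0   0   0  12  12  12  12  22  22  22  22  22  22  22  22
  4   0   0   0   0  12  12  12  12  22  22  22  22  22  22  22  22

22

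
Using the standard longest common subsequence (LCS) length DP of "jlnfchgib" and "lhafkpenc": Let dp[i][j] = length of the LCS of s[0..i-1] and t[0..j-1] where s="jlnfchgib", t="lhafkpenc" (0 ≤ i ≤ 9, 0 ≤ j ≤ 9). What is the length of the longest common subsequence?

   ''  l  h  a  f  k  p  e  n  c
''  0  0  0  0  0  0  0  0  0  0
 j  0  0  0  0  0  0  0  0  0  0
 l  0  1  1  1  1  1  1  1  1  1
 n  0  1  1  1  1  1  1  1  2  2
 f  0  1  1  1  2  2  2  2  2  2
 c  0  1  1  1  2  2  2  2  2  3
 h  0  1  2  2  2  2  2  2  2  3
 g  0  1  2  2  2  2  2  2  2  3
 i  0  1  2  2  2  2  2  2  2  3
 b  0  1  2  2  2  2  2  2  2  3

3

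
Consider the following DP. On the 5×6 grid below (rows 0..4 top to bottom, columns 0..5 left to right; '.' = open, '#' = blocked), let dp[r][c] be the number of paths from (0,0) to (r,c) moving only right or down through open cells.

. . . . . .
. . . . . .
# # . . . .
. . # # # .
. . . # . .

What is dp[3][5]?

18

r\c   0   1   2   3   4   5
  0   1   1   1   1   1   1
  1   1   2   3   4   5   6
  2   0   0   3   7  12  18
  3   0   0   0   0   0  18
  4   0   0   0   0   0  18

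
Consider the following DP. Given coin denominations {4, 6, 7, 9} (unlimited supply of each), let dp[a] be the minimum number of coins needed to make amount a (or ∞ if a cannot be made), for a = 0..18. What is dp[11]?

2

 a  0  1  2  3  4  5  6  7  8  9 10 11 12 13 14 15 16 17 18
dp  0  -  -  -  1  -  1  1  2  1  2  2  2  2  2  2  2  3  2
(- denotes ∞ / unreachable)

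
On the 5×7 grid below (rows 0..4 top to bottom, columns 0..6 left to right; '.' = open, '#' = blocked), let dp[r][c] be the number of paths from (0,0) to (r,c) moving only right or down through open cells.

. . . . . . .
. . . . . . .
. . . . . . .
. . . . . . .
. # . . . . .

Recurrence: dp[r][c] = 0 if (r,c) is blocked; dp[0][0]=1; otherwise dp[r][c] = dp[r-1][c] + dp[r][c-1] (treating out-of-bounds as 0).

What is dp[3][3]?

r\c   0   1   2   3   4   5   6
  0   1   1   1   1   1   1   1
  1   1   2   3   4   5   6   7
  2   1   3   6  10  15  21  28
  3   1   4  10  20  35  56  84
  4   1   0  10  30  65 121 205

20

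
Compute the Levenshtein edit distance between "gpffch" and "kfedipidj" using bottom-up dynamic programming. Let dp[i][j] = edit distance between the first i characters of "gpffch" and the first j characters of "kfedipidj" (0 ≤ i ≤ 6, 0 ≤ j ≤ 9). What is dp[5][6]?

6

   ''  k  f  e  d  i  p  i  d  j
''  0  1  2  3  4  5  6  7  8  9
 g  1  1  2  3  4  5  6  7  8  9
 p  2  2  2  3  4  5  5  6  7  8
 f  3  3  2  3  4  5  6  6  7  8
 f  4  4  3  3  4  5  6  7  7  8
 c  5  5  4  4  4  5  6  7  8  8
 h  6  6  5  5  5  5  6  7  8  9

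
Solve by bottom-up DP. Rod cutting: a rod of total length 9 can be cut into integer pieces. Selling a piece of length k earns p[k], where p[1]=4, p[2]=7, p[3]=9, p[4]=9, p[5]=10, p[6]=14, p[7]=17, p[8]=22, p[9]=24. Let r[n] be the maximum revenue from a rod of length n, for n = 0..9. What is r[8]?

32

   n    0    1    2    3    4    5    6    7    8    9
r[n]    0    4    8   12   16   20   24   28   32   36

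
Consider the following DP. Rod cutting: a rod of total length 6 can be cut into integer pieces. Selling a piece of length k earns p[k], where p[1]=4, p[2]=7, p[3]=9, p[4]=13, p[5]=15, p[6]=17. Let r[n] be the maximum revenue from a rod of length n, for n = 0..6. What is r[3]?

12

   n    0    1    2    3    4    5    6
r[n]    0    4    8   12   16   20   24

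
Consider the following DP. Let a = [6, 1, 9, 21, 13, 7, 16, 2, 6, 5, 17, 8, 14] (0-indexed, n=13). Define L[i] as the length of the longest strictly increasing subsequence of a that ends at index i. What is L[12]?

   i    0    1    2    3    4    5    6    7    8    9   10   11   12
a[i]    6    1    9   21   13    7   16    2    6    5   17    8   14
L[i]    1    1    2    3    3    2    4    2    3    3    5    4    5

5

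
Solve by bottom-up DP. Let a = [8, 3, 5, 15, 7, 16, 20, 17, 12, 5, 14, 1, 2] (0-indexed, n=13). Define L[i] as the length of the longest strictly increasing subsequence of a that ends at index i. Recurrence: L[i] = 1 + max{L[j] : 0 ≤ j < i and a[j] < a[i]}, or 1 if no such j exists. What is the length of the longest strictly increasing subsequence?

   i    0    1    2    3    4    5    6    7    8    9   10   11   12
a[i]    8    3    5   15    7   16   20   17   12    5   14    1    2
L[i]    1    1    2    3    3    4    5    5    4    2    5    1    2

5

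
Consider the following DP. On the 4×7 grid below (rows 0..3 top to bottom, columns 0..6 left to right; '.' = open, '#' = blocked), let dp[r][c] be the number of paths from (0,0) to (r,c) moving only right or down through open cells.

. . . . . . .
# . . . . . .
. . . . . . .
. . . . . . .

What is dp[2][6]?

r\c   0   1   2   3   4   5   6
  0   1   1   1   1   1   1   1
  1   0   1   2   3   4   5   6
  2   0   1   3   6  10  15  21
  3   0   1   4  10  20  35  56

21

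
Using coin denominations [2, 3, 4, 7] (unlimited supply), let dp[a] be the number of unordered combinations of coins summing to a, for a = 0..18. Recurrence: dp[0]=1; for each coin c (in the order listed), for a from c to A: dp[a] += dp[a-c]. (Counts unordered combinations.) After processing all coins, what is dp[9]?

4

after  coin     0     1     2     3     4     5     6     7     8     9    10    11    12    13    14    15    16    17    18
          2     1     0     1     0     1     0     1     0     1     0     1     0     1     0     1     0     1     0     1
          3     1     0     1     1     1     1     2     1     2     2     2     2     3     2     3     3     3     3     4
          4     1     0     1     1     2     1     3     2     4     3     5     4     7     5     8     7    10     8    12
          7     1     0     1     1     2     1     3     3     4     4     6     6     8     8    11    11    14    14    18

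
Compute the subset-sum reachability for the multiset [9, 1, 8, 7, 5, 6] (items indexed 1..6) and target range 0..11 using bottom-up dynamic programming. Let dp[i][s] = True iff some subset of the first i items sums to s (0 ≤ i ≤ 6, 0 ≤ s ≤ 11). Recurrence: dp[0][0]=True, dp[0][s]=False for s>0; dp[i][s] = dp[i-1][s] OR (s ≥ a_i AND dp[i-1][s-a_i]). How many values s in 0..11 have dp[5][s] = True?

i\s   0   1   2   3   4   5   6   7   8   9  10  11
  0   T   F   F   F   F   F   F   F   F   F   F   F
  1   T   F   F   F   F   F   F   F   F   T   F   F
  2   T   T   F   F   F   F   F   F   F   T   T   F
  3   T   T   F   F   F   F   F   F   T   T   T   F
  4   T   T   F   F   F   F   F   T   T   T   T   F
  5   T   T   F   F   F   T   T   T   T   T   T   F
  6   T   T   F   F   F   T   T   T   T   T   T   T

8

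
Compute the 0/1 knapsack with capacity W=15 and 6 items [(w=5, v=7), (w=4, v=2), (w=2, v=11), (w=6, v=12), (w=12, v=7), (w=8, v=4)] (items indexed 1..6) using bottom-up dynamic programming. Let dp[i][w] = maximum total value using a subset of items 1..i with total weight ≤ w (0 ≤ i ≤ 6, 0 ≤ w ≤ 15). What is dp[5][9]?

i\w   0   1   2   3   4   5   6   7   8   9  10  11  12  13  14  15
  0   0   0   0   0   0   0   0   0   0   0   0   0   0   0   0   0
  1   0   0   0   0   0   7   7   7   7   7   7   7   7   7   7   7
  2   0   0   0   0   2   7   7   7   7   9   9   9   9   9   9   9
  3   0   0  11  11  11  11  13  18  18  18  18  20  20  20  20  20
  4   0   0  11  11  11  11  13  18  23  23  23  23  25  30  30  30
  5   0   0  11  11  11  11  13  18  23  23  23  23  25  30  30  30
  6   0   0  11  11  11  11  13  18  23  23  23  23  25  30  30  30

23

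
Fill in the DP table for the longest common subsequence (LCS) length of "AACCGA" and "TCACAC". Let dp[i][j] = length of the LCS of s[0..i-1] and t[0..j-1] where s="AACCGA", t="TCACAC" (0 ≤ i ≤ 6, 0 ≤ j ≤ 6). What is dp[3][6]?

3

   ''  T  C  A  C  A  C
''  0  0  0  0  0  0  0
 A  0  0  0  1  1  1  1
 A  0  0  0  1  1  2  2
 C  0  0  1  1  2  2  3
 C  0  0  1  1  2  2  3
 G  0  0  1  1  2  2  3
 A  0  0  1  2  2  3  3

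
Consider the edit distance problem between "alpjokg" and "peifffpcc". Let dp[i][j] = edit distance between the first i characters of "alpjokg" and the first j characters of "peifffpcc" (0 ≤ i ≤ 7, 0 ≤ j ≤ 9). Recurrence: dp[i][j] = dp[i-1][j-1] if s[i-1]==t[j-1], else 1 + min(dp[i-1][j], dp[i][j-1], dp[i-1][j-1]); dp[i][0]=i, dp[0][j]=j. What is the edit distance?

9

   ''  p  e  i  f  f  f  p  c  c
''  0  1  2  3  4  5  6  7  8  9
 a  1  1  2  3  4  5  6  7  8  9
 l  2  2  2  3  4  5  6  7  8  9
 p  3  2  3  3  4  5  6  6  7  8
 j  4  3  3  4  4  5  6  7  7  8
 o  5  4  4  4  5  5  6  7  8  8
 k  6  5  5  5  5  6  6  7  8  9
 g  7  6  6  6  6  6  7  7  8  9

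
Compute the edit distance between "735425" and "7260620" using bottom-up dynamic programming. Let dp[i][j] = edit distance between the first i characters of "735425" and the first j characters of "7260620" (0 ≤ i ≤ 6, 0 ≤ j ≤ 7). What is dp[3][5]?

   ''  7  2  6  0  6  2  0
''  0  1  2  3  4  5  6  7
 7  1  0  1  2  3  4  5  6
 3  2  1  1  2  3  4  5  6
 5  3  2  2  2  3  4  5  6
 4  4  3  3  3  3  4  5  6
 2  5  4  3  4  4  4  4  5
 5  6  5  4  4  5  5  5  5

4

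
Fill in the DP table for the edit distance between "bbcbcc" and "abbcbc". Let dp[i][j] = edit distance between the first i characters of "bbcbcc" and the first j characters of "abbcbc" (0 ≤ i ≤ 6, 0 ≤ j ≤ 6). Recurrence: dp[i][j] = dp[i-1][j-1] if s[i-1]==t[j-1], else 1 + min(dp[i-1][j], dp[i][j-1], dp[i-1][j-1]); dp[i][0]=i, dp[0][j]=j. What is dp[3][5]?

2

   ''  a  b  b  c  b  c
''  0  1  2  3  4  5  6
 b  1  1  1  2  3  4  5
 b  2  2  1  1  2  3  4
 c  3  3  2  2  1  2  3
 b  4  4  3  2  2  1  2
 c  5  5  4  3  2  2  1
 c  6  6  5  4  3  3  2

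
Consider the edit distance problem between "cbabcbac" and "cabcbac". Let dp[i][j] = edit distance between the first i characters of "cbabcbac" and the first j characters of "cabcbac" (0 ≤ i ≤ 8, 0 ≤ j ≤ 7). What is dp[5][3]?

2

   ''  c  a  b  c  b  a  c
''  0  1  2  3  4  5  6  7
 c  1  0  1  2  3  4  5  6
 b  2  1  1  1  2  3  4  5
 a  3  2  1  2  2  3  3  4
 b  4  3  2  1  2  2  3  4
 c  5  4  3  2  1  2  3  3
 b  6  5  4  3  2  1  2  3
 a  7  6  5  4  3  2  1  2
 c  8  7  6  5  4  3  2  1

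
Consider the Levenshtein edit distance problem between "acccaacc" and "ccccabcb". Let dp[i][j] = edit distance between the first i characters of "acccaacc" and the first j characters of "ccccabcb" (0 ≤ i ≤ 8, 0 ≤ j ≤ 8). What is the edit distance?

3

   ''  c  c  c  c  a  b  c  b
''  0  1  2  3  4  5  6  7  8
 a  1  1  2  3  4  4  5  6  7
 c  2  1  1  2  3  4  5  5  6
 c  3  2  1  1  2  3  4  5  6
 c  4  3  2  1  1  2  3  4  5
 a  5  4  3  2  2  1  2  3  4
 a  6  5  4  3  3  2  2  3  4
 c  7  6  5  4  3  3  3  2  3
 c  8  7  6  5  4  4  4  3  3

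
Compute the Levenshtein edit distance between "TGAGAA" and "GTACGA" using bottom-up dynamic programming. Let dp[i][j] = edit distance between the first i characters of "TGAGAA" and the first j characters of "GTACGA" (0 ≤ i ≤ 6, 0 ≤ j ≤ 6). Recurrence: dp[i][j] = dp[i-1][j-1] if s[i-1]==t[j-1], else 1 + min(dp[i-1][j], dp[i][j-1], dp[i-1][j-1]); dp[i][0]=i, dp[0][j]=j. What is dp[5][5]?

4

   ''  G  T  A  C  G  A
''  0  1  2  3  4  5  6
 T  1  1  1  2  3  4  5
 G  2  1  2  2  3  3  4
 A  3  2  2  2  3  4  3
 G  4  3  3  3  3  3  4
 A  5  4  4  3  4  4  3
 A  6  5  5  4  4  5  4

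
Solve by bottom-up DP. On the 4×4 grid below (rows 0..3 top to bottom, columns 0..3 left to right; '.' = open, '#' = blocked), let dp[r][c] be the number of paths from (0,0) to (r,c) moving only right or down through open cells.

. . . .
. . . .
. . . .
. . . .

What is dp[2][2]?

6

r\c   0   1   2   3
  0   1   1   1   1
  1   1   2   3   4
  2   1   3   6  10
  3   1   4  10  20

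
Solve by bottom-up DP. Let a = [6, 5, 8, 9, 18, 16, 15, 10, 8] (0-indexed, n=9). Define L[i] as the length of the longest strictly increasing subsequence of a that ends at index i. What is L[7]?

4

   i    0    1    2    3    4    5    6    7    8
a[i]    6    5    8    9   18   16   15   10    8
L[i]    1    1    2    3    4    4    4    4    2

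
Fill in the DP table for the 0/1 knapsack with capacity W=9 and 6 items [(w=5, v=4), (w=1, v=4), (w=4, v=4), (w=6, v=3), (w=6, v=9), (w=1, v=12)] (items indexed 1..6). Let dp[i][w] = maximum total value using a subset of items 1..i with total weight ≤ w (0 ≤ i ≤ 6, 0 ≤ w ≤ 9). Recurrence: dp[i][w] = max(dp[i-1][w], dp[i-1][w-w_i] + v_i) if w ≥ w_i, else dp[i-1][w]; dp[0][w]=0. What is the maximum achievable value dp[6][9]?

25

i\w   0   1   2   3   4   5   6   7   8   9
  0   0   0   0   0   0   0   0   0   0   0
  1   0   0   0   0   0   4   4   4   4   4
  2   0   4   4   4   4   4   8   8   8   8
  3   0   4   4   4   4   8   8   8   8   8
  4   0   4   4   4   4   8   8   8   8   8
  5   0   4   4   4   4   8   9  13  13  13
  6   0  12  16  16  16  16  20  21  25  25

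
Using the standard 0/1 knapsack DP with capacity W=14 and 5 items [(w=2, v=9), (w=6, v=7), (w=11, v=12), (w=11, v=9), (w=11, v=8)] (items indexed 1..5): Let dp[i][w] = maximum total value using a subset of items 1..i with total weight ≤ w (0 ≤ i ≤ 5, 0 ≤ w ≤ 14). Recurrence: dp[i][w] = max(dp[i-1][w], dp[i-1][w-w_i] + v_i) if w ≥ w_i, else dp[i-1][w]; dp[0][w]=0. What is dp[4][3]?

i\w   0   1   2   3   4   5   6   7   8   9  10  11  12  13  14
  0   0   0   0   0   0   0   0   0   0   0   0   0   0   0   0
  1   0   0   9   9   9   9   9   9   9   9   9   9   9   9   9
  2   0   0   9   9   9   9   9   9  16  16  16  16  16  16  16
  3   0   0   9   9   9   9   9   9  16  16  16  16  16  21  21
  4   0   0   9   9   9   9   9   9  16  16  16  16  16  21  21
  5   0   0   9   9   9   9   9   9  16  16  16  16  16  21  21

9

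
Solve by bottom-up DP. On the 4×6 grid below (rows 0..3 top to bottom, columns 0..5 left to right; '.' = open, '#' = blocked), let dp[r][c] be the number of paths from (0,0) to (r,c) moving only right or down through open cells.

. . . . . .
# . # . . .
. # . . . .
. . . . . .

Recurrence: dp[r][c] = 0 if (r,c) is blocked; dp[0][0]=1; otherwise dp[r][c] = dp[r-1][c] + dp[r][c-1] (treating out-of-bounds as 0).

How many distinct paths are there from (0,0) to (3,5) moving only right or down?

10

r\c   0   1   2   3   4   5
  0   1   1   1   1   1   1
  1   0   1   0   1   2   3
  2   0   0   0   1   3   6
  3   0   0   0   1   4  10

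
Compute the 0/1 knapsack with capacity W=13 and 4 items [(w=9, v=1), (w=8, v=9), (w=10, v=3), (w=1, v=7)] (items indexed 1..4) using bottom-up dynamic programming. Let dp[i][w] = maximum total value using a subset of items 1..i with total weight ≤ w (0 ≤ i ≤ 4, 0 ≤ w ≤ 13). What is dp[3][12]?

i\w   0   1   2   3   4   5   6   7   8   9  10  11  12  13
  0   0   0   0   0   0   0   0   0   0   0   0   0   0   0
  1   0   0   0   0   0   0   0   0   0   1   1   1   1   1
  2   0   0   0   0   0   0   0   0   9   9   9   9   9   9
  3   0   0   0   0   0   0   0   0   9   9   9   9   9   9
  4   0   7   7   7   7   7   7   7   9  16  16  16  16  16

9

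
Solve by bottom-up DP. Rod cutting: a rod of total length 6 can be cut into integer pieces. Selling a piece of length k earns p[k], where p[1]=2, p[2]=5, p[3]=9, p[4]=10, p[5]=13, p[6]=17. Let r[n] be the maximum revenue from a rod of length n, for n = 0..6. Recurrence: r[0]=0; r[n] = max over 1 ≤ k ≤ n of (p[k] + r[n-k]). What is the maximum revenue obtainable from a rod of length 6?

18

   n    0    1    2    3    4    5    6
r[n]    0    2    5    9   11   14   18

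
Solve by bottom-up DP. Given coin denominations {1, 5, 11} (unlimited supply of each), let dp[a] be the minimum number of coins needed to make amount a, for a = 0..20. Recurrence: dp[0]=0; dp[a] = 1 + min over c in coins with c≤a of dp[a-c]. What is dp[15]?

 a  0  1  2  3  4  5  6  7  8  9 10 11 12 13 14 15 16 17 18 19 20
dp  0  1  2  3  4  1  2  3  4  5  2  1  2  3  4  3  2  3  4  5  4

3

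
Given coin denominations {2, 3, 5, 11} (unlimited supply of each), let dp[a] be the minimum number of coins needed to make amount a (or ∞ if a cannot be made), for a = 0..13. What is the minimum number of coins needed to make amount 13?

2

 a  0  1  2  3  4  5  6  7  8  9 10 11 12 13
dp  0  -  1  1  2  1  2  2  2  3  2  1  3  2
(- denotes ∞ / unreachable)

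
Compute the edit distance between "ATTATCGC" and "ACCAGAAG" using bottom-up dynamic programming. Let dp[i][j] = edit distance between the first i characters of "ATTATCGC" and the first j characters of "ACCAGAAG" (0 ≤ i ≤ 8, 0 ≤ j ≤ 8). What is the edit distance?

6

   ''  A  C  C  A  G  A  A  G
''  0  1  2  3  4  5  6  7  8
 A  1  0  1  2  3  4  5  6  7
 T  2  1  1  2  3  4  5  6  7
 T  3  2  2  2  3  4  5  6  7
 A  4  3  3  3  2  3  4  5  6
 T  5  4  4  4  3  3  4  5  6
 C  6  5  4  4  4  4  4  5  6
 G  7  6  5  5  5  4  5  5  5
 C  8  7  6  5  6  5  5  6  6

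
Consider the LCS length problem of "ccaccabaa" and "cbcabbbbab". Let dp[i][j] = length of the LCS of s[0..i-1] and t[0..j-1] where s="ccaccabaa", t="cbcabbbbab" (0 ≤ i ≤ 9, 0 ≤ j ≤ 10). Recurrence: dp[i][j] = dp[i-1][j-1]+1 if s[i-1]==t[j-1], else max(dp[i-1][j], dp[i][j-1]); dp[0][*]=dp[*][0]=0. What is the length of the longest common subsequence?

   ''  c  b  c  a  b  b  b  b  a  b
''  0  0  0  0  0  0  0  0  0  0  0
 c  0  1  1  1  1  1  1  1  1  1  1
 c  0  1  1  2  2  2  2  2  2  2  2
 a  0  1  1  2  3  3  3  3  3  3  3
 c  0  1  1  2  3  3  3  3  3  3  3
 c  0  1  1  2  3  3  3  3  3  3  3
 a  0  1  1  2  3  3  3  3  3  4  4
 b  0  1  2  2  3  4  4  4  4  4  5
 a  0  1  2  2  3  4  4  4  4  5  5
 a  0  1  2  2  3  4  4  4  4  5  5

5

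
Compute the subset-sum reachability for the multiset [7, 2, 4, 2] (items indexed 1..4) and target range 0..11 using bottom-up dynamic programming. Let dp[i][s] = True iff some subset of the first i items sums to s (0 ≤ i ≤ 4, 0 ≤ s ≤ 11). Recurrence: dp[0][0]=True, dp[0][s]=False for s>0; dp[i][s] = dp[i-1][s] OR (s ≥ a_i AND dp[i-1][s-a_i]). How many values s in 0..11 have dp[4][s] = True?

i\s   0   1   2   3   4   5   6   7   8   9  10  11
  0   T   F   F   F   F   F   F   F   F   F   F   F
  1   T   F   F   F   F   F   F   T   F   F   F   F
  2   T   F   T   F   F   F   F   T   F   T   F   F
  3   T   F   T   F   T   F   T   T   F   T   F   T
  4   T   F   T   F   T   F   T   T   T   T   F   T

8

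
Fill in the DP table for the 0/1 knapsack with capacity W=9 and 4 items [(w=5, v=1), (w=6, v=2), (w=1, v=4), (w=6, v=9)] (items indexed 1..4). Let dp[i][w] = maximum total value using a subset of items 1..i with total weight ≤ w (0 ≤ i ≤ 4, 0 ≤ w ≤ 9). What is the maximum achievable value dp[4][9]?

13

i\w   0   1   2   3   4   5   6   7   8   9
  0   0   0   0   0   0   0   0   0   0   0
  1   0   0   0   0   0   1   1   1   1   1
  2   0   0   0   0   0   1   2   2   2   2
  3   0   4   4   4   4   4   5   6   6   6
  4   0   4   4   4   4   4   9  13  13  13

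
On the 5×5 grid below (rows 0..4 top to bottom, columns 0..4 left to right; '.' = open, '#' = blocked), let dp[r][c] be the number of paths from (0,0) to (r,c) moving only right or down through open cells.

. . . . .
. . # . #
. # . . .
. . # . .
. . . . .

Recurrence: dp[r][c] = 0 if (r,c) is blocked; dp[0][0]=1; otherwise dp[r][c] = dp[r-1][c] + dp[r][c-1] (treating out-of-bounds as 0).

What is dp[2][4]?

1

r\c   0   1   2   3   4
  0   1   1   1   1   1
  1   1   2   0   1   0
  2   1   0   0   1   1
  3   1   1   0   1   2
  4   1   2   2   3   5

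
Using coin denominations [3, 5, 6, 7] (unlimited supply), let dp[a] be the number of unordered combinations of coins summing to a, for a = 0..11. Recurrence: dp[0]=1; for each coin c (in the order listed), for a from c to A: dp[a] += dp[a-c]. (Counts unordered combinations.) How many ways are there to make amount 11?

after  coin     0     1     2     3     4     5     6     7     8     9    10    11
          3     1     0     0     1     0     0     1     0     0     1     0     0
          5     1     0     0     1     0     1     1     0     1     1     1     1
          6     1     0     0     1     0     1     2     0     1     2     1     2
          7     1     0     0     1     0     1     2     1     1     2     2     2

2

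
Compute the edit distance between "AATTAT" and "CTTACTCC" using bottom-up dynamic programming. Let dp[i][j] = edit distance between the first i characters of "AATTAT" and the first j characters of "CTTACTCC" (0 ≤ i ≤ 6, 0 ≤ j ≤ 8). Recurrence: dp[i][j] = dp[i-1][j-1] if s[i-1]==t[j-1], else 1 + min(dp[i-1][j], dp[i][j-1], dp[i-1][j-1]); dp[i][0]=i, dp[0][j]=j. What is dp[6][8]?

5

   ''  C  T  T  A  C  T  C  C
''  0  1  2  3  4  5  6  7  8
 A  1  1  2  3  3  4  5  6  7
 A  2  2  2  3  3  4  5  6  7
 T  3  3  2  2  3  4  4  5  6
 T  4  4  3  2  3  4  4  5  6
 A  5  5  4  3  2  3  4  5  6
 T  6  6  5  4  3  3  3  4  5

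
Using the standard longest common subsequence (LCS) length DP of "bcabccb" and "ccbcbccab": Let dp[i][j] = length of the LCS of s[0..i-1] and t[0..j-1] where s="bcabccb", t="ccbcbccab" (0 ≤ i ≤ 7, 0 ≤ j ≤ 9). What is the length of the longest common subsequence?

   ''  c  c  b  c  b  c  c  a  b
''  0  0  0  0  0  0  0  0  0  0
 b  0  0  0  1  1  1  1  1  1  1
 c  0  1  1  1  2  2  2  2  2  2
 a  0  1  1  1  2  2  2  2  3  3
 b  0  1  1  2  2  3  3  3  3  4
 c  0  1  2  2  3  3  4  4  4  4
 c  0  1  2  2  3  3  4  5  5  5
 b  0  1  2  3  3  4  4  5  5  6

6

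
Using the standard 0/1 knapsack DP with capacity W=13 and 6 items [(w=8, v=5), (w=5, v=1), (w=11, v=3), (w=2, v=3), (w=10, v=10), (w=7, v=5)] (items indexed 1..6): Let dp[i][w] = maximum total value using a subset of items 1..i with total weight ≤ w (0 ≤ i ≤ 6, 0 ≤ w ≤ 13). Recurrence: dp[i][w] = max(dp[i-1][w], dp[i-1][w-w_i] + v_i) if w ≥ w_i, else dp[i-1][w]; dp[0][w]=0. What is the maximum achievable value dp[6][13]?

i\w   0   1   2   3   4   5   6   7   8   9  10  11  12  13
  0   0   0   0   0   0   0   0   0   0   0   0   0   0   0
  1   0   0   0   0   0   0   0   0   5   5   5   5   5   5
  2   0   0   0   0   0   1   1   1   5   5   5   5   5   6
  3   0   0   0   0   0   1   1   1   5   5   5   5   5   6
  4   0   0   3   3   3   3   3   4   5   5   8   8   8   8
  5   0   0   3   3   3   3   3   4   5   5  10  10  13  13
  6   0   0   3   3   3   3   3   5   5   8  10  10  13  13

13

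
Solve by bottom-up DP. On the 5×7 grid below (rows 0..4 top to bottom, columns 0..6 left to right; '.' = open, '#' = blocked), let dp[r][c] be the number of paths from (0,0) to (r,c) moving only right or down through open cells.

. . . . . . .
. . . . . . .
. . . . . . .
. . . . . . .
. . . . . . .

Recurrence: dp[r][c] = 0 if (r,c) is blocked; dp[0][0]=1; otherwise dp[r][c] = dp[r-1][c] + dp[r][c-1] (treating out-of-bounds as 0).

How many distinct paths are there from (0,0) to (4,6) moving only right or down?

210

r\c   0   1   2   3   4   5   6
  0   1   1   1   1   1   1   1
  1   1   2   3   4   5   6   7
  2   1   3   6  10  15  21  28
  3   1   4  10  20  35  56  84
  4   1   5  15  35  70 126 210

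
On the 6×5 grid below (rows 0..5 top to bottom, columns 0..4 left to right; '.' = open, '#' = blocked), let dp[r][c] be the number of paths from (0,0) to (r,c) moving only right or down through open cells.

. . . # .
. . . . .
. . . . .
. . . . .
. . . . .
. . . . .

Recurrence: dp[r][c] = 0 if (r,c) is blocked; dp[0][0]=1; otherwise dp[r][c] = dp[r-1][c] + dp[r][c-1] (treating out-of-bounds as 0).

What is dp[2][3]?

9

r\c   0   1   2   3   4
  0   1   1   1   0   0
  1   1   2   3   3   3
  2   1   3   6   9  12
  3   1   4  10  19  31
  4   1   5  15  34  65
  5   1   6  21  55 120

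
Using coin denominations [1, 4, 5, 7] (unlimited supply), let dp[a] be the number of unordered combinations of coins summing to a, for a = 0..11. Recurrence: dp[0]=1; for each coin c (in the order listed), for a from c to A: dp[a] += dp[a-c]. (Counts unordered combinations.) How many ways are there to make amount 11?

after  coin     0     1     2     3     4     5     6     7     8     9    10    11
          1     1     1     1     1     1     1     1     1     1     1     1     1
          4     1     1     1     1     2     2     2     2     3     3     3     3
          5     1     1     1     1     2     3     3     3     4     5     6     6
          7     1     1     1     1     2     3     3     4     5     6     7     8

8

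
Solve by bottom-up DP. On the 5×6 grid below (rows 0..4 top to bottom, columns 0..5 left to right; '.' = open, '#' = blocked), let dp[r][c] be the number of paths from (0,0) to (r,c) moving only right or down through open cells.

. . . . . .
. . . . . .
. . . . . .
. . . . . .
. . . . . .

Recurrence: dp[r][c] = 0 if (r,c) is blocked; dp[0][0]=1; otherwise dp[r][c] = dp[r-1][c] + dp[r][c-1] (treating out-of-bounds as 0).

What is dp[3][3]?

r\c   0   1   2   3   4   5
  0   1   1   1   1   1   1
  1   1   2   3   4   5   6
  2   1   3   6  10  15  21
  3   1   4  10  20  35  56
  4   1   5  15  35  70 126

20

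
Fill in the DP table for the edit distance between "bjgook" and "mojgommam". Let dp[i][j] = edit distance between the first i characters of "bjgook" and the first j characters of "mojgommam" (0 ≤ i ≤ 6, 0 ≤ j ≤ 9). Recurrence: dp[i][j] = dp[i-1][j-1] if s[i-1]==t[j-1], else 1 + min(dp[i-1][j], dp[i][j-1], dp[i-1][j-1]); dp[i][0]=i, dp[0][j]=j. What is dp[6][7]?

   ''  m  o  j  g  o  m  m  a  m
''  0  1  2  3  4  5  6  7  8  9
 b  1  1  2  3  4  5  6  7  8  9
 j  2  2  2  2  3  4  5  6  7  8
 g  3  3  3  3  2  3  4  5  6  7
 o  4  4  3  4  3  2  3  4  5  6
 o  5  5  4  4  4  3  3  4  5  6
 k  6  6  5  5  5  4  4  4  5  6

4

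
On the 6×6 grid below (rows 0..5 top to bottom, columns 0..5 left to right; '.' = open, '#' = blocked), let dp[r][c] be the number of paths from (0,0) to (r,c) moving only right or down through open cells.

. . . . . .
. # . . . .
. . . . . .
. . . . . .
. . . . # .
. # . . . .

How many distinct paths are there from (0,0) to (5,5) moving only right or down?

48

r\c   0   1   2   3   4   5
  0   1   1   1   1   1   1
  1   1   0   1   2   3   4
  2   1   1   2   4   7  11
  3   1   2   4   8  15  26
  4   1   3   7  15   0  26
  5   1   0   7  22  22  48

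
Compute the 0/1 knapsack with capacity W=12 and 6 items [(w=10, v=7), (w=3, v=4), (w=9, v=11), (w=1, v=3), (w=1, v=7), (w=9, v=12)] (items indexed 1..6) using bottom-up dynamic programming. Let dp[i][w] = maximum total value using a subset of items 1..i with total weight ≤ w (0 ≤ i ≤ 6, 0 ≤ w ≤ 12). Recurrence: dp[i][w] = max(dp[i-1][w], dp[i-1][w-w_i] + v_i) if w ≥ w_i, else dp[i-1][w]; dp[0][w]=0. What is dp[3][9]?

11

i\w   0   1   2   3   4   5   6   7   8   9  10  11  12
  0   0   0   0   0   0   0   0   0   0   0   0   0   0
  1   0   0   0   0   0   0   0   0   0   0   7   7   7
  2   0   0   0   4   4   4   4   4   4   4   7   7   7
  3   0   0   0   4   4   4   4   4   4  11  11  11  15
  4   0   3   3   4   7   7   7   7   7  11  14  14  15
  5   0   7  10  10  11  14  14  14  14  14  18  21  21
  6   0   7  10  10  11  14  14  14  14  14  19  22  22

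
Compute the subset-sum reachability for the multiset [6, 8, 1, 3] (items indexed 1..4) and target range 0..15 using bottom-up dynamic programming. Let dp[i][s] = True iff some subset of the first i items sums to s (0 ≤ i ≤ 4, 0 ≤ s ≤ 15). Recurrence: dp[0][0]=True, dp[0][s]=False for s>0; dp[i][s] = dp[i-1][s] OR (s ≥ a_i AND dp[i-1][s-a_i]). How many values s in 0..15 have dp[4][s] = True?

i\s   0   1   2   3   4   5   6   7   8   9  10  11  12  13  14  15
  0   T   F   F   F   F   F   F   F   F   F   F   F   F   F   F   F
  1   T   F   F   F   F   F   T   F   F   F   F   F   F   F   F   F
  2   T   F   F   F   F   F   T   F   T   F   F   F   F   F   T   F
  3   T   T   F   F   F   F   T   T   T   T   F   F   F   F   T   T
  4   T   T   F   T   T   F   T   T   T   T   T   T   T   F   T   T

13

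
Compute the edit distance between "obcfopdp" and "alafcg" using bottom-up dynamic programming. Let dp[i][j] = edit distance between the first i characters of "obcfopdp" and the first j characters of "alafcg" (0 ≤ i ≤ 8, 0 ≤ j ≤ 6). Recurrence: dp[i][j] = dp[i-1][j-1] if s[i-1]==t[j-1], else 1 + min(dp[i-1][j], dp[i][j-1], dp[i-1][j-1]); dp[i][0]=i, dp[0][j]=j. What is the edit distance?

   ''  a  l  a  f  c  g
''  0  1  2  3  4  5  6
 o  1  1  2  3  4  5  6
 b  2  2  2  3  4  5  6
 c  3  3  3  3  4  4  5
 f  4  4  4  4  3  4  5
 o  5  5  5  5  4  4  5
 p  6  6  6  6  5  5  5
 d  7  7  7  7  6  6  6
 p  8  8  8  8  7  7  7

7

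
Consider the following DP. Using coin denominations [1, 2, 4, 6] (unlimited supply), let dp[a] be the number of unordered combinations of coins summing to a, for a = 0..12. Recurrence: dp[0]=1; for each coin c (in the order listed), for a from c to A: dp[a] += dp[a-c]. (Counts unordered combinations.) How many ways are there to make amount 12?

23

after  coin     0     1     2     3     4     5     6     7     8     9    10    11    12
          1     1     1     1     1     1     1     1     1     1     1     1     1     1
          2     1     1     2     2     3     3     4     4     5     5     6     6     7
          4     1     1     2     2     4     4     6     6     9     9    12    12    16
          6     1     1     2     2     4     4     7     7    11    11    16    16    23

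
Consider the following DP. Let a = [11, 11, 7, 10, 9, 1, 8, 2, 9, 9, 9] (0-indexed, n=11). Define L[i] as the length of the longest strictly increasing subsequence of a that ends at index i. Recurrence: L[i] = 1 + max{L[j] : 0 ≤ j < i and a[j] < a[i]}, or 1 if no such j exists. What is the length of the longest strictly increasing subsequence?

3

   i    0    1    2    3    4    5    6    7    8    9   10
a[i]   11   11    7   10    9    1    8    2    9    9    9
L[i]    1    1    1    2    2    1    2    2    3    3    3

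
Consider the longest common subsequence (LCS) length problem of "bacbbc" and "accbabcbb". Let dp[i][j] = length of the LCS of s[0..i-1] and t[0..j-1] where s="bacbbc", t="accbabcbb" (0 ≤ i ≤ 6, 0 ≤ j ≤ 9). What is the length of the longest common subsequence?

   ''  a  c  c  b  a  b  c  b  b
''  0  0  0  0  0  0  0  0  0  0
 b  0  0  0  0  1  1  1  1  1  1
 a  0  1  1  1  1  2  2  2  2  2
 c  0  1  2  2  2  2  2  3  3  3
 b  0  1  2  2  3  3  3  3  4  4
 b  0  1  2  2  3  3  4  4  4  5
 c  0  1  2  3  3  3  4  5  5  5

5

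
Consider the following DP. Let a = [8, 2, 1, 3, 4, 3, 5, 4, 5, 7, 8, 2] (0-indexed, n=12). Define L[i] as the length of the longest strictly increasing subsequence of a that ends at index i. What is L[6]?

   i    0    1    2    3    4    5    6    7    8    9   10   11
a[i]    8    2    1    3    4    3    5    4    5    7    8    2
L[i]    1    1    1    2    3    2    4    3    4    5    6    2

4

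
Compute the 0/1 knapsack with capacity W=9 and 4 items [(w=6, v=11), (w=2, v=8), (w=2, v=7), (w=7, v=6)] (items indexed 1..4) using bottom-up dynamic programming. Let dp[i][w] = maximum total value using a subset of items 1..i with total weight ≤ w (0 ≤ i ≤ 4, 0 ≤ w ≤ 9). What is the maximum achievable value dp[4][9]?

i\w   0   1   2   3   4   5   6   7   8   9
  0   0   0   0   0   0   0   0   0   0   0
  1   0   0   0   0   0   0  11  11  11  11
  2   0   0   8   8   8   8  11  11  19  19
  3   0   0   8   8  15  15  15  15  19  19
  4   0   0   8   8  15  15  15  15  19  19

19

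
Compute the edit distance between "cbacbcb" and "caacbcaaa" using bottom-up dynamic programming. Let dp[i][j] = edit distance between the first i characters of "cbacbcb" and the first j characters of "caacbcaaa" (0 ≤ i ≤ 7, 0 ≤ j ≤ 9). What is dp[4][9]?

   ''  c  a  a  c  b  c  a  a  a
''  0  1  2  3  4  5  6  7  8  9
 c  1  0  1  2  3  4  5  6  7  8
 b  2  1  1  2  3  3  4  5  6  7
 a  3  2  1  1  2  3  4  4  5  6
 c  4  3  2  2  1  2  3  4  5  6
 b  5  4  3  3  2  1  2  3  4  5
 c  6  5  4  4  3  2  1  2  3  4
 b  7  6  5  5  4  3  2  2  3  4

6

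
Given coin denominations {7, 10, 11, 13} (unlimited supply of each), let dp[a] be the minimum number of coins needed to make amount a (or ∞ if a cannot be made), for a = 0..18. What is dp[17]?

 a  0  1  2  3  4  5  6  7  8  9 10 11 12 13 14 15 16 17 18
dp  0  -  -  -  -  -  -  1  -  -  1  1  -  1  2  -  -  2  2
(- denotes ∞ / unreachable)

2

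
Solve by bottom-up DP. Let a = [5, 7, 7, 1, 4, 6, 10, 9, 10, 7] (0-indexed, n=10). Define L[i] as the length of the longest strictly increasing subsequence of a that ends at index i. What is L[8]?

   i    0    1    2    3    4    5    6    7    8    9
a[i]    5    7    7    1    4    6   10    9   10    7
L[i]    1    2    2    1    2    3    4    4    5    4

5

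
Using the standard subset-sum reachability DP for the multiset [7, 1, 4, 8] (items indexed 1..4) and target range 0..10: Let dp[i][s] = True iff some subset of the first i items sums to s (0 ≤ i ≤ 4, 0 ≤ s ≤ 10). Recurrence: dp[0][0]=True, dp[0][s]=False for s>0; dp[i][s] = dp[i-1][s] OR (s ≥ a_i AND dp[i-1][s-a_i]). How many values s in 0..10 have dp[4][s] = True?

i\s   0   1   2   3   4   5   6   7   8   9  10
  0   T   F   F   F   F   F   F   F   F   F   F
  1   T   F   F   F   F   F   F   T   F   F   F
  2   T   T   F   F   F   F   F   T   T   F   F
  3   T   T   F   F   T   T   F   T   T   F   F
  4   T   T   F   F   T   T   F   T   T   T   F

7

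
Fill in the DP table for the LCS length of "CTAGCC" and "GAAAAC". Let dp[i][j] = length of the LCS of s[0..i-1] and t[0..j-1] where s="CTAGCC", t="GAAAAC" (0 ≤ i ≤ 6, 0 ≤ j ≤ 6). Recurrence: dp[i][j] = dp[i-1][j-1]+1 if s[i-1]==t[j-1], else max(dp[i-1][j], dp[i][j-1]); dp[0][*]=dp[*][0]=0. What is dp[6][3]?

   ''  G  A  A  A  A  C
''  0  0  0  0  0  0  0
 C  0  0  0  0  0  0  1
 T  0  0  0  0  0  0  1
 A  0  0  1  1  1  1  1
 G  0  1  1  1  1  1  1
 C  0  1  1  1  1  1  2
 C  0  1  1  1  1  1  2

1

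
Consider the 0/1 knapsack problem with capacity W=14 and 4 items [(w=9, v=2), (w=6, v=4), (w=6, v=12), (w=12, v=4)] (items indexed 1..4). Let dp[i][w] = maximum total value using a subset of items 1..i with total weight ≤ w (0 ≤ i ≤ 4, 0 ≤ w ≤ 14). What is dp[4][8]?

i\w   0   1   2   3   4   5   6   7   8   9  10  11  12  13  14
  0   0   0   0   0   0   0   0   0   0   0   0   0   0   0   0
  1   0   0   0   0   0   0   0   0   0   2   2   2   2   2   2
  2   0   0   0   0   0   0   4   4   4   4   4   4   4   4   4
  3   0   0   0   0   0   0  12  12  12  12  12  12  16  16  16
  4   0   0   0   0   0   0  12  12  12  12  12  12  16  16  16

12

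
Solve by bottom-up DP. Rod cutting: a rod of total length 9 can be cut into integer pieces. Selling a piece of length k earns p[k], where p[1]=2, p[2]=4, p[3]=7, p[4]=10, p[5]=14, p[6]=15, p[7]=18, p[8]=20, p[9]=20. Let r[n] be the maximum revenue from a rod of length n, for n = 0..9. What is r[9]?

   n    0    1    2    3    4    5    6    7    8    9
r[n]    0    2    4    7   10   14   16   18   21   24

24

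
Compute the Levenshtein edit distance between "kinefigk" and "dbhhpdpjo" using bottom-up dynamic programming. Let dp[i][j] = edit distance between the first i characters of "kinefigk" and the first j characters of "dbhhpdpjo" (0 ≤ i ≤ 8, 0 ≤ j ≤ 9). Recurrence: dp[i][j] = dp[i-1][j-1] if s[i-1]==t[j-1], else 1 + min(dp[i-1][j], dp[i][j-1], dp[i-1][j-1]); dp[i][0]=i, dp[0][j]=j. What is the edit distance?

9

   ''  d  b  h  h  p  d  p  j  o
''  0  1  2  3  4  5  6  7  8  9
 k  1  1  2  3  4  5  6  7  8  9
 i  2  2  2  3  4  5  6  7  8  9
 n  3  3  3  3  4  5  6  7  8  9
 e  4  4  4  4  4  5  6  7  8  9
 f  5  5  5  5  5  5  6  7  8  9
 i  6  6  6  6  6  6  6  7  8  9
 g  7  7  7  7  7  7  7  7  8  9
 k  8  8  8  8  8  8  8  8  8  9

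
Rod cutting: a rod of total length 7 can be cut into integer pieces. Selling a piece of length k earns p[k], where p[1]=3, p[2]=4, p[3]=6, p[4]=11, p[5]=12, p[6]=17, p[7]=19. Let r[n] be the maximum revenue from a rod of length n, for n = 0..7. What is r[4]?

   n    0    1    2    3    4    5    6    7
r[n]    0    3    6    9   12   15   18   21

12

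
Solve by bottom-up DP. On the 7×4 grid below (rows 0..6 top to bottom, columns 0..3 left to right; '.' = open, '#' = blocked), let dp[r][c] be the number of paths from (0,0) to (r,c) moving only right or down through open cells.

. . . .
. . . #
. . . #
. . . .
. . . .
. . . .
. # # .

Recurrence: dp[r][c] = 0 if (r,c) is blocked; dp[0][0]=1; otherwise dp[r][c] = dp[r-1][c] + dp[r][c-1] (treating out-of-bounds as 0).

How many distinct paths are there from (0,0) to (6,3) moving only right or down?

46

r\c   0   1   2   3
  0   1   1   1   1
  1   1   2   3   0
  2   1   3   6   0
  3   1   4  10  10
  4   1   5  15  25
  5   1   6  21  46
  6   1   0   0  46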